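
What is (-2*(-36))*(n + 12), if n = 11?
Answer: 1656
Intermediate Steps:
(-2*(-36))*(n + 12) = (-2*(-36))*(11 + 12) = 72*23 = 1656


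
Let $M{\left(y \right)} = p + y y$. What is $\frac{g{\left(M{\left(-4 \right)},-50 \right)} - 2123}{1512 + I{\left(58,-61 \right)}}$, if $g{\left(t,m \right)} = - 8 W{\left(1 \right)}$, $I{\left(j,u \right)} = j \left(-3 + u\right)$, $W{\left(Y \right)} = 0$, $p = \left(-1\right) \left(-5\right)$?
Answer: $\frac{193}{200} \approx 0.965$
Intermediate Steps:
$p = 5$
$M{\left(y \right)} = 5 + y^{2}$ ($M{\left(y \right)} = 5 + y y = 5 + y^{2}$)
$g{\left(t,m \right)} = 0$ ($g{\left(t,m \right)} = \left(-8\right) 0 = 0$)
$\frac{g{\left(M{\left(-4 \right)},-50 \right)} - 2123}{1512 + I{\left(58,-61 \right)}} = \frac{0 - 2123}{1512 + 58 \left(-3 - 61\right)} = - \frac{2123}{1512 + 58 \left(-64\right)} = - \frac{2123}{1512 - 3712} = - \frac{2123}{-2200} = \left(-2123\right) \left(- \frac{1}{2200}\right) = \frac{193}{200}$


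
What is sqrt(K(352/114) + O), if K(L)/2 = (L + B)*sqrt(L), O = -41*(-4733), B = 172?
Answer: sqrt(630478197 + 79840*sqrt(627))/57 ≈ 441.21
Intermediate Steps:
O = 194053
K(L) = 2*sqrt(L)*(172 + L) (K(L) = 2*((L + 172)*sqrt(L)) = 2*((172 + L)*sqrt(L)) = 2*(sqrt(L)*(172 + L)) = 2*sqrt(L)*(172 + L))
sqrt(K(352/114) + O) = sqrt(2*sqrt(352/114)*(172 + 352/114) + 194053) = sqrt(2*sqrt(352*(1/114))*(172 + 352*(1/114)) + 194053) = sqrt(2*sqrt(176/57)*(172 + 176/57) + 194053) = sqrt(2*(4*sqrt(627)/57)*(9980/57) + 194053) = sqrt(79840*sqrt(627)/3249 + 194053) = sqrt(194053 + 79840*sqrt(627)/3249)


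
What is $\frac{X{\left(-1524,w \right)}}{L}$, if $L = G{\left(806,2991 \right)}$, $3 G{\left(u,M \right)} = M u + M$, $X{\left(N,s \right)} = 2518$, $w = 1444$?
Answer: $\frac{2518}{804579} \approx 0.0031296$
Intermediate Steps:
$G{\left(u,M \right)} = \frac{M}{3} + \frac{M u}{3}$ ($G{\left(u,M \right)} = \frac{M u + M}{3} = \frac{M + M u}{3} = \frac{M}{3} + \frac{M u}{3}$)
$L = 804579$ ($L = \frac{1}{3} \cdot 2991 \left(1 + 806\right) = \frac{1}{3} \cdot 2991 \cdot 807 = 804579$)
$\frac{X{\left(-1524,w \right)}}{L} = \frac{2518}{804579}$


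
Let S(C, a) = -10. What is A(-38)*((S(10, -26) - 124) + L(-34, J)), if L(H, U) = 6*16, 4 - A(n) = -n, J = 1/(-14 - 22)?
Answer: 1292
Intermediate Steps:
J = -1/36 (J = 1/(-36) = -1/36 ≈ -0.027778)
A(n) = 4 + n (A(n) = 4 - (-1)*n = 4 + n)
L(H, U) = 96
A(-38)*((S(10, -26) - 124) + L(-34, J)) = (4 - 38)*((-10 - 124) + 96) = -34*(-134 + 96) = -34*(-38) = 1292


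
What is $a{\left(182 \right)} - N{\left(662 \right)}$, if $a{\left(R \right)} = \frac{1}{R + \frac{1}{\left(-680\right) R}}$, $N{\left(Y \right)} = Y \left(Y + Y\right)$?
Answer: $- \frac{19742295187912}{22524319} \approx -8.7649 \cdot 10^{5}$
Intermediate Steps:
$N{\left(Y \right)} = 2 Y^{2}$ ($N{\left(Y \right)} = Y 2 Y = 2 Y^{2}$)
$a{\left(R \right)} = \frac{1}{R - \frac{1}{680 R}}$
$a{\left(182 \right)} - N{\left(662 \right)} = 680 \cdot 182 \frac{1}{-1 + 680 \cdot 182^{2}} - 2 \cdot 662^{2} = 680 \cdot 182 \frac{1}{-1 + 680 \cdot 33124} - 2 \cdot 438244 = 680 \cdot 182 \frac{1}{-1 + 22524320} - 876488 = 680 \cdot 182 \cdot \frac{1}{22524319} - 876488 = \frac{123760}{22524319} - 876488 = - \frac{19742295187912}{22524319}$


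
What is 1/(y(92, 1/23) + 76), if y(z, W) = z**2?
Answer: 1/8540 ≈ 0.00011710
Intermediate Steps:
1/(y(92, 1/23) + 76) = 1/(92**2 + 76) = 1/(8464 + 76) = 1/8540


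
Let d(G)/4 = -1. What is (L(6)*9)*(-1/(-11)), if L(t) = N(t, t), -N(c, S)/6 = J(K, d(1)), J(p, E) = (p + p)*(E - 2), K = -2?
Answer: -1296/11 ≈ -117.82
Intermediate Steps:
d(G) = -4 (d(G) = 4*(-1) = -4)
J(p, E) = 2*p*(-2 + E) (J(p, E) = (2*p)*(-2 + E) = 2*p*(-2 + E))
N(c, S) = -144 (N(c, S) = -12*(-2)*(-2 - 4) = -12*(-2)*(-6) = -6*24 = -144)
L(t) = -144
(L(6)*9)*(-1/(-11)) = (-144*9)*(-1/(-11)) = -(-1296)*(-1)/11 = -1296*1/11 = -1296/11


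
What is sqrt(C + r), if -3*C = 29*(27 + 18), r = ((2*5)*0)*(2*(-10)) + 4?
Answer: I*sqrt(431) ≈ 20.761*I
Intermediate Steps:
r = 4 (r = (10*0)*(-20) + 4 = 0*(-20) + 4 = 0 + 4 = 4)
C = -435 (C = -29*(27 + 18)/3 = -29*45/3 = -1/3*1305 = -435)
sqrt(C + r) = sqrt(-435 + 4) = sqrt(-431) = I*sqrt(431)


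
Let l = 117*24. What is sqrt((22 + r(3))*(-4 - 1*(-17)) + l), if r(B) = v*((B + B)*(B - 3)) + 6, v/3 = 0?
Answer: 2*sqrt(793) ≈ 56.320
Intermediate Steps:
l = 2808
v = 0 (v = 3*0 = 0)
r(B) = 6 (r(B) = 0*((B + B)*(B - 3)) + 6 = 0*((2*B)*(-3 + B)) + 6 = 0*(2*B*(-3 + B)) + 6 = 0 + 6 = 6)
sqrt((22 + r(3))*(-4 - 1*(-17)) + l) = sqrt((22 + 6)*(-4 - 1*(-17)) + 2808) = sqrt(28*(-4 + 17) + 2808) = sqrt(28*13 + 2808) = sqrt(364 + 2808) = sqrt(3172) = 2*sqrt(793)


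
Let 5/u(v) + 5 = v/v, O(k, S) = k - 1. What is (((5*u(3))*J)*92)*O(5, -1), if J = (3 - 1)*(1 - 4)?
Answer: 13800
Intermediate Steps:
O(k, S) = -1 + k
u(v) = -5/4 (u(v) = 5/(-5 + v/v) = 5/(-5 + 1) = 5/(-4) = 5*(-¼) = -5/4)
J = -6 (J = 2*(-3) = -6)
(((5*u(3))*J)*92)*O(5, -1) = (((5*(-5/4))*(-6))*92)*(-1 + 5) = (-25/4*(-6)*92)*4 = ((75/2)*92)*4 = 3450*4 = 13800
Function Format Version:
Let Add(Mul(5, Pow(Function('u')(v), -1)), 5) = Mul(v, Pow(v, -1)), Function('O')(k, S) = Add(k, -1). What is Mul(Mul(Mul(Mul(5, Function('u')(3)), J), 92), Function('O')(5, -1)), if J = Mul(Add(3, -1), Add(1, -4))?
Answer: 13800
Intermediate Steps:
Function('O')(k, S) = Add(-1, k)
Function('u')(v) = Rational(-5, 4) (Function('u')(v) = Mul(5, Pow(Add(-5, Mul(v, Pow(v, -1))), -1)) = Mul(5, Pow(Add(-5, 1), -1)) = Mul(5, Pow(-4, -1)) = Mul(5, Rational(-1, 4)) = Rational(-5, 4))
J = -6 (J = Mul(2, -3) = -6)
Mul(Mul(Mul(Mul(5, Function('u')(3)), J), 92), Function('O')(5, -1)) = Mul(Mul(Mul(Mul(5, Rational(-5, 4)), -6), 92), Add(-1, 5)) = Mul(Mul(Mul(Rational(-25, 4), -6), 92), 4) = Mul(Mul(Rational(75, 2), 92), 4) = Mul(3450, 4) = 13800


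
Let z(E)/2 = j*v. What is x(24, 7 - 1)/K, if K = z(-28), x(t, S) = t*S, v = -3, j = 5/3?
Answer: -72/5 ≈ -14.400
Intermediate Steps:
j = 5/3 (j = 5*(⅓) = 5/3 ≈ 1.6667)
x(t, S) = S*t
z(E) = -10 (z(E) = 2*((5/3)*(-3)) = 2*(-5) = -10)
K = -10
x(24, 7 - 1)/K = ((7 - 1)*24)/(-10) = (6*24)*(-⅒) = 144*(-⅒) = -72/5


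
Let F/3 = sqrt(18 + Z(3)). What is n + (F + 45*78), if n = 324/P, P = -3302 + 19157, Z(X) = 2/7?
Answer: 18550458/5285 + 24*sqrt(14)/7 ≈ 3522.8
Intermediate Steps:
Z(X) = 2/7 (Z(X) = 2*(1/7) = 2/7)
P = 15855
n = 108/5285 (n = 324/15855 = 324*(1/15855) = 108/5285 ≈ 0.020435)
F = 24*sqrt(14)/7 (F = 3*sqrt(18 + 2/7) = 3*sqrt(128/7) = 3*(8*sqrt(14)/7) = 24*sqrt(14)/7 ≈ 12.829)
n + (F + 45*78) = 108/5285 + (24*sqrt(14)/7 + 45*78) = 108/5285 + (24*sqrt(14)/7 + 3510) = 108/5285 + (3510 + 24*sqrt(14)/7) = 18550458/5285 + 24*sqrt(14)/7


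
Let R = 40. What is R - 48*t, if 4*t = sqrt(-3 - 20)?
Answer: 40 - 12*I*sqrt(23) ≈ 40.0 - 57.55*I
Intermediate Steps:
t = I*sqrt(23)/4 (t = sqrt(-3 - 20)/4 = sqrt(-23)/4 = (I*sqrt(23))/4 = I*sqrt(23)/4 ≈ 1.199*I)
R - 48*t = 40 - 12*I*sqrt(23)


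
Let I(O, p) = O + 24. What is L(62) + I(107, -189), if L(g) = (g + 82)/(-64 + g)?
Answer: 59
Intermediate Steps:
I(O, p) = 24 + O
L(g) = (82 + g)/(-64 + g)
L(62) + I(107, -189) = (82 + 62)/(-64 + 62) + (24 + 107) = 144/(-2) + 131 = -½*144 + 131 = -72 + 131 = 59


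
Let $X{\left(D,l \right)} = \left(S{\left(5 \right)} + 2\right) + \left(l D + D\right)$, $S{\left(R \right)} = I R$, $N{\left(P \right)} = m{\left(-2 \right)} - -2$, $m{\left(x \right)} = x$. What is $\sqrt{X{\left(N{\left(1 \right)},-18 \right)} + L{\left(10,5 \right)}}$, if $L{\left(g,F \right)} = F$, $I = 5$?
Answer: $4 \sqrt{2} \approx 5.6569$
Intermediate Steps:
$N{\left(P \right)} = 0$ ($N{\left(P \right)} = -2 - -2 = -2 + 2 = 0$)
$S{\left(R \right)} = 5 R$
$X{\left(D,l \right)} = 27 + D + D l$ ($X{\left(D,l \right)} = \left(5 \cdot 5 + 2\right) + \left(l D + D\right) = \left(25 + 2\right) + \left(D l + D\right) = 27 + \left(D + D l\right) = 27 + D + D l$)
$\sqrt{X{\left(N{\left(1 \right)},-18 \right)} + L{\left(10,5 \right)}} = \sqrt{\left(27 + 0 + 0 \left(-18\right)\right) + 5} = \sqrt{\left(27 + 0 + 0\right) + 5} = \sqrt{27 + 5} = \sqrt{32} = 4 \sqrt{2}$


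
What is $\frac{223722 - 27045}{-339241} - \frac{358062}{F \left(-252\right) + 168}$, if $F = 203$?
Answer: $\frac{2653360573}{411838574} \approx 6.4427$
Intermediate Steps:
$\frac{223722 - 27045}{-339241} - \frac{358062}{F \left(-252\right) + 168} = \frac{223722 - 27045}{-339241} - \frac{358062}{203 \left(-252\right) + 168} = 196677 \left(- \frac{1}{339241}\right) - \frac{358062}{-51156 + 168} = - \frac{196677}{339241} - \frac{358062}{-50988} = - \frac{196677}{339241} - - \frac{59677}{8498} = - \frac{196677}{339241} + \frac{59677}{8498} = \frac{2653360573}{411838574}$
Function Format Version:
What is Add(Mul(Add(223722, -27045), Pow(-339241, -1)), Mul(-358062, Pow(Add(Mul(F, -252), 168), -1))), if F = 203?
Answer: Rational(2653360573, 411838574) ≈ 6.4427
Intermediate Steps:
Add(Mul(Add(223722, -27045), Pow(-339241, -1)), Mul(-358062, Pow(Add(Mul(F, -252), 168), -1))) = Add(Mul(Add(223722, -27045), Pow(-339241, -1)), Mul(-358062, Pow(Add(Mul(203, -252), 168), -1))) = Add(Mul(196677, Rational(-1, 339241)), Mul(-358062, Pow(Add(-51156, 168), -1))) = Add(Rational(-196677, 339241), Mul(-358062, Pow(-50988, -1))) = Add(Rational(-196677, 339241), Mul(-358062, Rational(-1, 50988))) = Add(Rational(-196677, 339241), Rational(59677, 8498)) = Rational(2653360573, 411838574)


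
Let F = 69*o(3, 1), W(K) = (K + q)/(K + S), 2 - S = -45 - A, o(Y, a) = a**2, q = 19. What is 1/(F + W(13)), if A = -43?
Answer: 17/1205 ≈ 0.014108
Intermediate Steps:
S = 4 (S = 2 - (-45 - 1*(-43)) = 2 - (-45 + 43) = 2 - 1*(-2) = 2 + 2 = 4)
W(K) = (19 + K)/(4 + K) (W(K) = (K + 19)/(K + 4) = (19 + K)/(4 + K))
F = 69 (F = 69*1**2 = 69*1 = 69)
1/(F + W(13)) = 1/(69 + (19 + 13)/(4 + 13)) = 1/(69 + 32/17) = 1/(1205/17) = 17/1205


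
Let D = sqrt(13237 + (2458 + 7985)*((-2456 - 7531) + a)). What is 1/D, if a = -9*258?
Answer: -I*sqrt(5141186)/25705930 ≈ -8.8206e-5*I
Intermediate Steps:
a = -2322
D = 5*I*sqrt(5141186) (D = sqrt(13237 + (2458 + 7985)*((-2456 - 7531) - 2322)) = sqrt(13237 + 10443*(-9987 - 2322)) = sqrt(13237 + 10443*(-12309)) = sqrt(13237 - 128542887) = sqrt(-128529650) = 5*I*sqrt(5141186) ≈ 11337.0*I)
1/D = 1/(5*I*sqrt(5141186)) = -I*sqrt(5141186)/25705930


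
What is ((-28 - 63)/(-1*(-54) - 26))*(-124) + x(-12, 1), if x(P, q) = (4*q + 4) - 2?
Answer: 409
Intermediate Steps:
x(P, q) = 2 + 4*q (x(P, q) = (4 + 4*q) - 2 = 2 + 4*q)
((-28 - 63)/(-1*(-54) - 26))*(-124) + x(-12, 1) = ((-28 - 63)/(-1*(-54) - 26))*(-124) + (2 + 4*1) = -91/(54 - 26)*(-124) + (2 + 4) = -91/28*(-124) + 6 = -91*1/28*(-124) + 6 = -13/4*(-124) + 6 = 403 + 6 = 409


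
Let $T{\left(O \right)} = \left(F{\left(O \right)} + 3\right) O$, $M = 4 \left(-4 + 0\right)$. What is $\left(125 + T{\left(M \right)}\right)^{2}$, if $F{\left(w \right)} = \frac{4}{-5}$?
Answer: $\frac{201601}{25} \approx 8064.0$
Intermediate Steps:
$F{\left(w \right)} = - \frac{4}{5}$ ($F{\left(w \right)} = 4 \left(- \frac{1}{5}\right) = - \frac{4}{5}$)
$M = -16$ ($M = 4 \left(-4\right) = -16$)
$T{\left(O \right)} = \frac{11 O}{5}$ ($T{\left(O \right)} = \left(- \frac{4}{5} + 3\right) O = \frac{11 O}{5}$)
$\left(125 + T{\left(M \right)}\right)^{2} = \left(125 + \frac{11}{5} \left(-16\right)\right)^{2} = \left(125 - \frac{176}{5}\right)^{2} = \left(\frac{449}{5}\right)^{2} = \frac{201601}{25}$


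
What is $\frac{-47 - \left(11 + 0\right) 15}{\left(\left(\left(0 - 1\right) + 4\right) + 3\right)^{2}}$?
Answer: $- \frac{53}{9} \approx -5.8889$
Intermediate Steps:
$\frac{-47 - \left(11 + 0\right) 15}{\left(\left(\left(0 - 1\right) + 4\right) + 3\right)^{2}} = \frac{-47 - 11 \cdot 15}{\left(\left(-1 + 4\right) + 3\right)^{2}} = \frac{-47 - 165}{\left(3 + 3\right)^{2}} = \frac{-47 - 165}{6^{2}} = - \frac{212}{36} = \left(-212\right) \frac{1}{36} = - \frac{53}{9}$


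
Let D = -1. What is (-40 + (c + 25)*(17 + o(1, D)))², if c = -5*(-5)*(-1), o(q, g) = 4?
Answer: 1600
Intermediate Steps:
c = -25 (c = 25*(-1) = -25)
(-40 + (c + 25)*(17 + o(1, D)))² = (-40 + (-25 + 25)*(17 + 4))² = (-40 + 0*21)² = (-40 + 0)² = (-40)² = 1600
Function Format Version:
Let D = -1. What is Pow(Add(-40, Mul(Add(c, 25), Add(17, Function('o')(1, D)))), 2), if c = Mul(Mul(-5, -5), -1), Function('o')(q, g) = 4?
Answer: 1600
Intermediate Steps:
c = -25 (c = Mul(25, -1) = -25)
Pow(Add(-40, Mul(Add(c, 25), Add(17, Function('o')(1, D)))), 2) = Pow(Add(-40, Mul(Add(-25, 25), Add(17, 4))), 2) = Pow(Add(-40, Mul(0, 21)), 2) = Pow(Add(-40, 0), 2) = Pow(-40, 2) = 1600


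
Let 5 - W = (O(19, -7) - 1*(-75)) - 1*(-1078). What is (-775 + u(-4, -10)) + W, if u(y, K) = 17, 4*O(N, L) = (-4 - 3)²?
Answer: -7673/4 ≈ -1918.3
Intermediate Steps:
O(N, L) = 49/4 (O(N, L) = (-4 - 3)²/4 = (¼)*(-7)² = (¼)*49 = 49/4)
W = -4641/4 (W = 5 - ((49/4 - 1*(-75)) - 1*(-1078)) = 5 - ((49/4 + 75) + 1078) = 5 - (349/4 + 1078) = 5 - 1*4661/4 = 5 - 4661/4 = -4641/4 ≈ -1160.3)
(-775 + u(-4, -10)) + W = (-775 + 17) - 4641/4 = -758 - 4641/4 = -7673/4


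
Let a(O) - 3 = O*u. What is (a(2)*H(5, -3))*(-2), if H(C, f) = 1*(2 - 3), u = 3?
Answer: 18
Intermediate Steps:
a(O) = 3 + 3*O (a(O) = 3 + O*3 = 3 + 3*O)
H(C, f) = -1 (H(C, f) = 1*(-1) = -1)
(a(2)*H(5, -3))*(-2) = ((3 + 3*2)*(-1))*(-2) = ((3 + 6)*(-1))*(-2) = (9*(-1))*(-2) = -9*(-2) = 18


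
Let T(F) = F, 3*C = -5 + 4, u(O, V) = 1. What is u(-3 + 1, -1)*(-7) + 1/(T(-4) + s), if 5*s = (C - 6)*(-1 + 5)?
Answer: -967/136 ≈ -7.1103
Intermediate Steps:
C = -⅓ (C = (-5 + 4)/3 = (⅓)*(-1) = -⅓ ≈ -0.33333)
s = -76/15 (s = ((-⅓ - 6)*(-1 + 5))/5 = (-19/3*4)/5 = (⅕)*(-76/3) = -76/15 ≈ -5.0667)
u(-3 + 1, -1)*(-7) + 1/(T(-4) + s) = 1*(-7) + 1/(-4 - 76/15) = -7 + 1/(-136/15) = -7 - 15/136 = -967/136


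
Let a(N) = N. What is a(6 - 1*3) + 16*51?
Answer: 819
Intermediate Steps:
a(6 - 1*3) + 16*51 = (6 - 1*3) + 16*51 = (6 - 3) + 816 = 3 + 816 = 819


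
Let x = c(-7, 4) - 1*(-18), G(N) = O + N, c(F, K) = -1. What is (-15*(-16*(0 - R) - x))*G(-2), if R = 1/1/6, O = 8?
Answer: -7110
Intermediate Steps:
R = 6 (R = 1/(1/6) = 1*6 = 6)
G(N) = 8 + N
x = 17 (x = -1 - 1*(-18) = -1 + 18 = 17)
(-15*(-16*(0 - R) - x))*G(-2) = (-15*(-16*(0 - 1*6) - 1*17))*(8 - 2) = -15*(-16*(0 - 6) - 17)*6 = -15*(-16*(-6) - 17)*6 = -15*(96 - 17)*6 = -15*79*6 = -1185*6 = -7110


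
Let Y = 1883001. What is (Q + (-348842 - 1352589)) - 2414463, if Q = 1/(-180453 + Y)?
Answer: -7007507097911/1702548 ≈ -4.1159e+6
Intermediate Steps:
Q = 1/1702548 (Q = 1/(-180453 + 1883001) = 1/1702548 ≈ 5.8736e-7)
(Q + (-348842 - 1352589)) - 2414463 = (1/1702548 + (-348842 - 1352589)) - 2414463 = (1/1702548 - 1701431) - 2414463 = -2896767946187/1702548 - 2414463 = -7007507097911/1702548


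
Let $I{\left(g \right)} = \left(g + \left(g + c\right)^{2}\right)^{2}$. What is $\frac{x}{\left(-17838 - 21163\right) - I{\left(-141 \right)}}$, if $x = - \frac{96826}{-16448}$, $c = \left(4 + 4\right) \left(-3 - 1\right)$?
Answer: $- \frac{48413}{7297681083680} \approx -6.634 \cdot 10^{-9}$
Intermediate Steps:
$c = -32$ ($c = 8 \left(-4\right) = -32$)
$I{\left(g \right)} = \left(g + \left(-32 + g\right)^{2}\right)^{2}$ ($I{\left(g \right)} = \left(g + \left(g - 32\right)^{2}\right)^{2} = \left(g + \left(-32 + g\right)^{2}\right)^{2}$)
$x = \frac{48413}{8224}$ ($x = \left(-96826\right) \left(- \frac{1}{16448}\right) = \frac{48413}{8224} \approx 5.8868$)
$\frac{x}{\left(-17838 - 21163\right) - I{\left(-141 \right)}} = \frac{48413}{8224 \left(\left(-17838 - 21163\right) - \left(-141 + \left(-32 - 141\right)^{2}\right)^{2}\right)} = \frac{48413}{8224 \left(-39001 - \left(-141 + \left(-173\right)^{2}\right)^{2}\right)} = \frac{48413}{8224 \left(-39001 - \left(-141 + 29929\right)^{2}\right)} = \frac{48413}{8224 \left(-39001 - 29788^{2}\right)} = \frac{48413}{8224 \left(-39001 - 887324944\right)} = \frac{48413}{8224 \left(-887363945\right)} = \frac{48413}{8224} \left(- \frac{1}{887363945}\right) = - \frac{48413}{7297681083680}$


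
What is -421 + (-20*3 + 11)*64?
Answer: -3557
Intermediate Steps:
-421 + (-20*3 + 11)*64 = -421 + (-10*6 + 11)*64 = -421 + (-60 + 11)*64 = -421 - 49*64 = -421 - 3136 = -3557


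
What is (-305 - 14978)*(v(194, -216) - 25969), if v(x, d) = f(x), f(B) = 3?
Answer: 396838378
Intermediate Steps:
v(x, d) = 3
(-305 - 14978)*(v(194, -216) - 25969) = (-305 - 14978)*(3 - 25969) = -15283*(-25966) = 396838378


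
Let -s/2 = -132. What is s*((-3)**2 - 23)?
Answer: -3696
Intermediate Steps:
s = 264 (s = -2*(-132) = 264)
s*((-3)**2 - 23) = 264*((-3)**2 - 23) = 264*(9 - 23) = 264*(-14) = -3696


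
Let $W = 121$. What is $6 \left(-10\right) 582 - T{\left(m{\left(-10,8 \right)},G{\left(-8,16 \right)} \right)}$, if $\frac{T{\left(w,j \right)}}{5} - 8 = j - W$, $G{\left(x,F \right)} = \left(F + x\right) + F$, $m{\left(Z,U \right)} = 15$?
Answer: $-34475$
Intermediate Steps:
$G{\left(x,F \right)} = x + 2 F$
$T{\left(w,j \right)} = -565 + 5 j$ ($T{\left(w,j \right)} = 40 + 5 \left(j - 121\right) = 40 + 5 \left(-121 + j\right) = 40 + \left(-605 + 5 j\right) = -565 + 5 j$)
$6 \left(-10\right) 582 - T{\left(m{\left(-10,8 \right)},G{\left(-8,16 \right)} \right)} = 6 \left(-10\right) 582 - \left(-565 + 5 \left(-8 + 2 \cdot 16\right)\right) = \left(-60\right) 582 - \left(-565 + 5 \left(-8 + 32\right)\right) = -34920 - \left(-565 + 5 \cdot 24\right) = -34920 - \left(-565 + 120\right) = -34920 - -445 = -34920 + 445 = -34475$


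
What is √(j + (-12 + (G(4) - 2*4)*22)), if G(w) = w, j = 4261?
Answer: √4161 ≈ 64.506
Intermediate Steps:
√(j + (-12 + (G(4) - 2*4)*22)) = √(4261 + (-12 + (4 - 2*4)*22)) = √(4261 + (-12 + (4 - 8)*22)) = √(4261 + (-12 - 4*22)) = √(4261 + (-12 - 88)) = √(4261 - 100) = √4161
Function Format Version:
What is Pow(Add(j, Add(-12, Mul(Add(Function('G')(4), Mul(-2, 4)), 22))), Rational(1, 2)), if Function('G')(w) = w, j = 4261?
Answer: Pow(4161, Rational(1, 2)) ≈ 64.506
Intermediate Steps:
Pow(Add(j, Add(-12, Mul(Add(Function('G')(4), Mul(-2, 4)), 22))), Rational(1, 2)) = Pow(Add(4261, Add(-12, Mul(Add(4, Mul(-2, 4)), 22))), Rational(1, 2)) = Pow(Add(4261, Add(-12, Mul(Add(4, -8), 22))), Rational(1, 2)) = Pow(Add(4261, Add(-12, Mul(-4, 22))), Rational(1, 2)) = Pow(Add(4261, Add(-12, -88)), Rational(1, 2)) = Pow(Add(4261, -100), Rational(1, 2)) = Pow(4161, Rational(1, 2))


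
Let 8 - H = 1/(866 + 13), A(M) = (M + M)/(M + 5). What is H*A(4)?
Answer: 56248/7911 ≈ 7.1101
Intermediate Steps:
A(M) = 2*M/(5 + M) (A(M) = (2*M)/(5 + M) = 2*M/(5 + M))
H = 7031/879 (H = 8 - 1/(866 + 13) = 8 - 1/879 = 7031/879 ≈ 7.9989)
H*A(4) = 7031*(2*4/(5 + 4))/879 = 7031*(2*4/9)/879 = 7031*(2*4*(⅑))/879 = (7031/879)*(8/9) = 56248/7911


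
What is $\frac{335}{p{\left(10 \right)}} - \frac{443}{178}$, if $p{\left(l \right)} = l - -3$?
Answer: $\frac{53871}{2314} \approx 23.28$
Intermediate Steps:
$p{\left(l \right)} = 3 + l$ ($p{\left(l \right)} = l + 3 = 3 + l$)
$\frac{335}{p{\left(10 \right)}} - \frac{443}{178} = \frac{335}{3 + 10} - \frac{443}{178} = \frac{335}{13} - \frac{443}{178} = \frac{53871}{2314}$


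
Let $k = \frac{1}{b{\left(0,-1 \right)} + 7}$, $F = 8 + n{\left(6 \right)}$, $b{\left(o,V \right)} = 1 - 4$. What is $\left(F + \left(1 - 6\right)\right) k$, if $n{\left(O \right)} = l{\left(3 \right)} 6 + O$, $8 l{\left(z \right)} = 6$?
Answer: $\frac{27}{8} \approx 3.375$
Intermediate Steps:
$l{\left(z \right)} = \frac{3}{4}$ ($l{\left(z \right)} = \frac{1}{8} \cdot 6 = \frac{3}{4}$)
$b{\left(o,V \right)} = -3$
$n{\left(O \right)} = \frac{9}{2} + O$ ($n{\left(O \right)} = \frac{3}{4} \cdot 6 + O = \frac{9}{2} + O$)
$F = \frac{37}{2}$ ($F = 8 + \left(\frac{9}{2} + 6\right) = 8 + \frac{21}{2} = \frac{37}{2} \approx 18.5$)
$k = \frac{1}{4}$ ($k = \frac{1}{-3 + 7} = \frac{1}{4} \approx 0.25$)
$\left(F + \left(1 - 6\right)\right) k = \left(\frac{37}{2} + \left(1 - 6\right)\right) \frac{1}{4} = \left(\frac{37}{2} - 5\right) \frac{1}{4} = \frac{27}{2} \cdot \frac{1}{4} = \frac{27}{8}$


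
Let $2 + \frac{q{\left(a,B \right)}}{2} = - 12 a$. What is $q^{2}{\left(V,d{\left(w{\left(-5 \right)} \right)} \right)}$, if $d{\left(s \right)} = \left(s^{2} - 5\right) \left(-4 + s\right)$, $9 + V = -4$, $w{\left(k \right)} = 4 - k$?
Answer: $94864$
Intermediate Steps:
$V = -13$ ($V = -9 - 4 = -13$)
$d{\left(s \right)} = \left(-5 + s^{2}\right) \left(-4 + s\right)$
$q{\left(a,B \right)} = -4 - 24 a$ ($q{\left(a,B \right)} = -4 + 2 \left(- 12 a\right) = -4 - 24 a$)
$q^{2}{\left(V,d{\left(w{\left(-5 \right)} \right)} \right)} = \left(-4 - -312\right)^{2} = \left(-4 + 312\right)^{2} = 308^{2} = 94864$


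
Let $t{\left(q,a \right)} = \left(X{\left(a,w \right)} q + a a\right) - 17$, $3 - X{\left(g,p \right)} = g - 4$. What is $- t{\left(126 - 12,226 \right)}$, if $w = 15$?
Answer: $-26093$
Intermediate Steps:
$X{\left(g,p \right)} = 7 - g$ ($X{\left(g,p \right)} = 3 - \left(g - 4\right) = 3 - \left(-4 + g\right) = 7 - g$)
$t{\left(q,a \right)} = -17 + a^{2} + q \left(7 - a\right)$ ($t{\left(q,a \right)} = \left(\left(7 - a\right) q + a a\right) - 17 = \left(q \left(7 - a\right) + a^{2}\right) - 17 = \left(a^{2} + q \left(7 - a\right)\right) - 17 = -17 + a^{2} + q \left(7 - a\right)$)
$- t{\left(126 - 12,226 \right)} = - (-17 + 226^{2} - \left(126 - 12\right) \left(-7 + 226\right)) = - (-17 + 51076 - 114 \cdot 219) = - (-17 + 51076 - 24966) = \left(-1\right) 26093 = -26093$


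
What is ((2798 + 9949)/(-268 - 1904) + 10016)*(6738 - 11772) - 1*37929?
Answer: -18255272493/362 ≈ -5.0429e+7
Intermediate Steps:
((2798 + 9949)/(-268 - 1904) + 10016)*(6738 - 11772) - 1*37929 = (12747/(-2172) + 10016)*(-5034) - 37929 = (12747*(-1/2172) + 10016)*(-5034) - 37929 = (-4249/724 + 10016)*(-5034) - 37929 = (7247335/724)*(-5034) - 37929 = -18241542195/362 - 37929 = -18255272493/362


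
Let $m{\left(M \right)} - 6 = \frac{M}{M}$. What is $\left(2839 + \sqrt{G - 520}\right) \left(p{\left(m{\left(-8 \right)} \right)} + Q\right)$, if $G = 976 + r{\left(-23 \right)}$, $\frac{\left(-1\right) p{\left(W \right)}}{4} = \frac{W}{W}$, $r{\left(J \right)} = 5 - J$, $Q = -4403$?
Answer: $-12608427$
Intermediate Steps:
$m{\left(M \right)} = 7$ ($m{\left(M \right)} = 6 + \frac{M}{M} = 6 + 1 = 7$)
$p{\left(W \right)} = -4$ ($p{\left(W \right)} = - 4 \frac{W}{W} = \left(-4\right) 1 = -4$)
$G = 1004$ ($G = 976 + \left(5 - -23\right) = 976 + \left(5 + 23\right) = 976 + 28 = 1004$)
$\left(2839 + \sqrt{G - 520}\right) \left(p{\left(m{\left(-8 \right)} \right)} + Q\right) = \left(2839 + \sqrt{1004 - 520}\right) \left(-4 - 4403\right) = \left(2839 + \sqrt{484}\right) \left(-4407\right) = \left(2839 + 22\right) \left(-4407\right) = 2861 \left(-4407\right) = -12608427$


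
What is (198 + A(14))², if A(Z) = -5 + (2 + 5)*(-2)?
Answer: 32041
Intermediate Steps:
A(Z) = -19 (A(Z) = -5 + 7*(-2) = -5 - 14 = -19)
(198 + A(14))² = (198 - 19)² = 179² = 32041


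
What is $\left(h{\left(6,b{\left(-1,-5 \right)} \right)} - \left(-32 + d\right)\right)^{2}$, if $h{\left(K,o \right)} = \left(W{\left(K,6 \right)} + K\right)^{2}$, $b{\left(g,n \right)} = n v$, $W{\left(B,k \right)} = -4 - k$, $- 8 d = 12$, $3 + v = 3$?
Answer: $\frac{9801}{4} \approx 2450.3$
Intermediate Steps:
$v = 0$ ($v = -3 + 3 = 0$)
$d = - \frac{3}{2}$ ($d = \left(- \frac{1}{8}\right) 12 = - \frac{3}{2} \approx -1.5$)
$b{\left(g,n \right)} = 0$ ($b{\left(g,n \right)} = n 0 = 0$)
$h{\left(K,o \right)} = \left(-10 + K\right)^{2}$ ($h{\left(K,o \right)} = \left(\left(-4 - 6\right) + K\right)^{2} = \left(-10 + K\right)^{2}$)
$\left(h{\left(6,b{\left(-1,-5 \right)} \right)} - \left(-32 + d\right)\right)^{2} = \left(\left(-10 + 6\right)^{2} + \left(32 - - \frac{3}{2}\right)\right)^{2} = \left(\left(-4\right)^{2} + \left(32 + \frac{3}{2}\right)\right)^{2} = \left(16 + \frac{67}{2}\right)^{2} = \left(\frac{99}{2}\right)^{2} = \frac{9801}{4}$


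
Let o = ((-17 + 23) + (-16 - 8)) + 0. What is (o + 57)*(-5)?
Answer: -195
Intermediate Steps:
o = -18 (o = (6 - 24) + 0 = -18 + 0 = -18)
(o + 57)*(-5) = (-18 + 57)*(-5) = 39*(-5) = -195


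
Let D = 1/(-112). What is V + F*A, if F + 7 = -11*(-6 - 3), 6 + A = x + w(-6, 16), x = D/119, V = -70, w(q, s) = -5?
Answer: -3605247/3332 ≈ -1082.0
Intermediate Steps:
D = -1/112 ≈ -0.0089286
x = -1/13328 (x = -1/112/119 = -1/112*1/119 = -1/13328 ≈ -7.5030e-5)
A = -146609/13328 (A = -6 + (-1/13328 - 5) = -6 - 66641/13328 = -146609/13328 ≈ -11.000)
F = 92 (F = -7 - 11*(-6 - 3) = -7 - 11*(-9) = -7 + 99 = 92)
V + F*A = -70 + 92*(-146609/13328) = -70 - 3372007/3332 = -3605247/3332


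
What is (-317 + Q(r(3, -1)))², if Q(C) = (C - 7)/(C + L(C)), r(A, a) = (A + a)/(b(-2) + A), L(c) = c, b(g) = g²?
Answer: 1729225/16 ≈ 1.0808e+5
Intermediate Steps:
r(A, a) = (A + a)/(4 + A) (r(A, a) = (A + a)/((-2)² + A) = (A + a)/(4 + A))
Q(C) = (-7 + C)/(2*C) (Q(C) = (C - 7)/(C + C) = (-7 + C)/((2*C)) = (-7 + C)*(1/(2*C)) = (-7 + C)/(2*C))
(-317 + Q(r(3, -1)))² = (-317 + (-7 + (3 - 1)/(4 + 3))/(2*(((3 - 1)/(4 + 3)))))² = (-317 + (-7 + 2/7)/(2*((2/7))))² = (-317 + (-7 + (⅐)*2)/(2*(((⅐)*2))))² = (-317 + (-7 + 2/7)/(2*(2/7)))² = (-317 + (½)*(7/2)*(-47/7))² = (-317 - 47/4)² = (-1315/4)² = 1729225/16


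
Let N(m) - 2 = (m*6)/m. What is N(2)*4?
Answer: 32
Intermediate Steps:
N(m) = 8 (N(m) = 2 + (m*6)/m = 2 + (6*m)/m = 2 + 6 = 8)
N(2)*4 = 8*4 = 32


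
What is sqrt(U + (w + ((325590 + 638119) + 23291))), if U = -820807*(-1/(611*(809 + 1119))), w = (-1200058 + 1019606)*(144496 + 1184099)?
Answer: 23*I*sqrt(930350589708559526)/45308 ≈ 4.8964e+5*I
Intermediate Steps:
w = -239747624940 (w = -180452*1328595 = -239747624940)
U = 63139/90616 (U = -820807/(1928*(-611)) = -820807/(-1178008) = -820807*(-1/1178008) = 63139/90616 ≈ 0.69678)
sqrt(U + (w + ((325590 + 638119) + 23291))) = sqrt(63139/90616 + (-239747624940 + ((325590 + 638119) + 23291))) = sqrt(63139/90616 + (-239747624940 + (963709 + 23291))) = sqrt(63139/90616 + (-239747624940 + 987000)) = sqrt(63139/90616 - 239746637940) = sqrt(-21724881343507901/90616) = 23*I*sqrt(930350589708559526)/45308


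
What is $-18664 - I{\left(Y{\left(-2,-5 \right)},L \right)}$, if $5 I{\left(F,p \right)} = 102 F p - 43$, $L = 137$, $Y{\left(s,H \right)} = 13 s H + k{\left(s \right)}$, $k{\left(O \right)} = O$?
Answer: $- \frac{1881949}{5} \approx -3.7639 \cdot 10^{5}$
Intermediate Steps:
$Y{\left(s,H \right)} = s + 13 H s$ ($Y{\left(s,H \right)} = 13 s H + s = 13 H s + s = s + 13 H s$)
$I{\left(F,p \right)} = - \frac{43}{5} + \frac{102 F p}{5}$ ($I{\left(F,p \right)} = \frac{102 F p - 43}{5} = \frac{-43 + 102 F p}{5} = - \frac{43}{5} + \frac{102 F p}{5}$)
$-18664 - I{\left(Y{\left(-2,-5 \right)},L \right)} = -18664 - \left(- \frac{43}{5} + \frac{102}{5} \left(- 2 \left(1 + 13 \left(-5\right)\right)\right) 137\right) = -18664 - \left(- \frac{43}{5} + \frac{102}{5} \left(- 2 \left(1 - 65\right)\right) 137\right) = -18664 - \left(- \frac{43}{5} + \frac{102}{5} \left(\left(-2\right) \left(-64\right)\right) 137\right) = -18664 - \left(- \frac{43}{5} + \frac{102}{5} \cdot 128 \cdot 137\right) = -18664 - \left(- \frac{43}{5} + \frac{1788672}{5}\right) = -18664 - \frac{1788629}{5} = - \frac{1881949}{5}$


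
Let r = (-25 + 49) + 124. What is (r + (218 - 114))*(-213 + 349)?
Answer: 34272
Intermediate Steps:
r = 148 (r = 24 + 124 = 148)
(r + (218 - 114))*(-213 + 349) = (148 + (218 - 114))*(-213 + 349) = (148 + 104)*136 = 252*136 = 34272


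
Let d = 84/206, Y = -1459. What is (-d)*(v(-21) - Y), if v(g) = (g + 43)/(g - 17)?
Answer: -1163820/1957 ≈ -594.70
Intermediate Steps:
v(g) = (43 + g)/(-17 + g)
d = 42/103 (d = 84*(1/206) = 42/103 ≈ 0.40777)
(-d)*(v(-21) - Y) = (-1*42/103)*((43 - 21)/(-17 - 21) - 1*(-1459)) = -42*(22/(-38) + 1459)/103 = -42*(-1/38*22 + 1459)/103 = -42*(-11/19 + 1459)/103 = -42/103*27710/19 = -1163820/1957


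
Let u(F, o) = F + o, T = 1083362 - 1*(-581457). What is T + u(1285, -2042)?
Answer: 1664062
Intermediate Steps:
T = 1664819 (T = 1083362 + 581457 = 1664819)
T + u(1285, -2042) = 1664819 + (1285 - 2042) = 1664819 - 757 = 1664062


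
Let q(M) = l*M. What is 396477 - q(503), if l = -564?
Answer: 680169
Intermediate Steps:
q(M) = -564*M
396477 - q(503) = 396477 - (-564)*503 = 396477 - 1*(-283692) = 396477 + 283692 = 680169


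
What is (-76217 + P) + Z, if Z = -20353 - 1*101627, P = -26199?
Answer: -224396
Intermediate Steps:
Z = -121980 (Z = -20353 - 101627 = -121980)
(-76217 + P) + Z = (-76217 - 26199) - 121980 = -102416 - 121980 = -224396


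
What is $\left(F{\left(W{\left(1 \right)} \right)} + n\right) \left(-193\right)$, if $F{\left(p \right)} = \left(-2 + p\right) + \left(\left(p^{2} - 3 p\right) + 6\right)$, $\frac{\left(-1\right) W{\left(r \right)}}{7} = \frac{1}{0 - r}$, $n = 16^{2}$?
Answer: $-56935$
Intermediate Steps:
$n = 256$
$W{\left(r \right)} = \frac{7}{r}$ ($W{\left(r \right)} = - \frac{7}{0 - r} = - \frac{7}{\left(-1\right) r} = - 7 \left(- \frac{1}{r}\right) = \frac{7}{r}$)
$F{\left(p \right)} = 4 + p^{2} - 2 p$ ($F{\left(p \right)} = \left(-2 + p\right) + \left(6 + p^{2} - 3 p\right) = 4 + p^{2} - 2 p$)
$\left(F{\left(W{\left(1 \right)} \right)} + n\right) \left(-193\right) = \left(\left(4 + \left(\frac{7}{1}\right)^{2} - 2 \cdot \frac{7}{1}\right) + 256\right) \left(-193\right) = \left(\left(4 + \left(7 \cdot 1\right)^{2} - 2 \cdot 7 \cdot 1\right) + 256\right) \left(-193\right) = \left(\left(4 + 7^{2} - 14\right) + 256\right) \left(-193\right) = \left(\left(4 + 49 - 14\right) + 256\right) \left(-193\right) = \left(39 + 256\right) \left(-193\right) = 295 \left(-193\right) = -56935$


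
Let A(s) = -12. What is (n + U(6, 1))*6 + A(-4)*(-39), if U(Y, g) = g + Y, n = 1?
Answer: 516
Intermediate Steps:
U(Y, g) = Y + g
(n + U(6, 1))*6 + A(-4)*(-39) = (1 + (6 + 1))*6 - 12*(-39) = (1 + 7)*6 + 468 = 8*6 + 468 = 48 + 468 = 516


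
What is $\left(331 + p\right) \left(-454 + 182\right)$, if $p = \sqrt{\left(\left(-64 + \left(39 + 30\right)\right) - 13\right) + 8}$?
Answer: $-90032$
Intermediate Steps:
$p = 0$ ($p = \sqrt{\left(\left(-64 + 69\right) - 13\right) + 8} = \sqrt{\left(5 - 13\right) + 8} = \sqrt{-8 + 8} = \sqrt{0} = 0$)
$\left(331 + p\right) \left(-454 + 182\right) = \left(331 + 0\right) \left(-454 + 182\right) = 331 \left(-272\right) = -90032$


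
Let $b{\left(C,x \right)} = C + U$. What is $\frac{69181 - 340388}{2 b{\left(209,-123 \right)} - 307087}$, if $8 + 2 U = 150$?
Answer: $\frac{271207}{306527} \approx 0.88477$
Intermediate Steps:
$U = 71$ ($U = -4 + \frac{1}{2} \cdot 150 = -4 + 75 = 71$)
$b{\left(C,x \right)} = 71 + C$ ($b{\left(C,x \right)} = C + 71 = 71 + C$)
$\frac{69181 - 340388}{2 b{\left(209,-123 \right)} - 307087} = \frac{69181 - 340388}{2 \left(71 + 209\right) - 307087} = - \frac{271207}{2 \cdot 280 - 307087} = - \frac{271207}{560 - 307087} = - \frac{271207}{-306527} = \left(-271207\right) \left(- \frac{1}{306527}\right) = \frac{271207}{306527}$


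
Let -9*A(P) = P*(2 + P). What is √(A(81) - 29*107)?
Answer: 5*I*√154 ≈ 62.048*I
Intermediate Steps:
A(P) = -P*(2 + P)/9
√(A(81) - 29*107) = √(-⅑*81*(2 + 81) - 29*107) = √(-⅑*81*83 - 3103) = √(-747 - 3103) = √(-3850) = 5*I*√154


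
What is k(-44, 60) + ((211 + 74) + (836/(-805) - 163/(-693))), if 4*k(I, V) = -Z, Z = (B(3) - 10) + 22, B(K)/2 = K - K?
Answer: 22409971/79695 ≈ 281.20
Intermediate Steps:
B(K) = 0 (B(K) = 2*(K - K) = 2*0 = 0)
Z = 12 (Z = (0 - 10) + 22 = -10 + 22 = 12)
k(I, V) = -3 (k(I, V) = (-1*12)/4 = (¼)*(-12) = -3)
k(-44, 60) + ((211 + 74) + (836/(-805) - 163/(-693))) = -3 + ((211 + 74) + (836/(-805) - 163/(-693))) = -3 + (285 + (836*(-1/805) - 163*(-1/693))) = -3 + (285 + (-836/805 + 163/693)) = -3 + (285 - 64019/79695) = -3 + 22649056/79695 = 22409971/79695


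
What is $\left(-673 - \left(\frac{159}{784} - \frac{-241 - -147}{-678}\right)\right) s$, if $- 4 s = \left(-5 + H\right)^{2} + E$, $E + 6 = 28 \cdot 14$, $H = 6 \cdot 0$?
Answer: $\frac{24507149237}{354368} \approx 69157.0$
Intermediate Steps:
$H = 0$
$E = 386$ ($E = -6 + 28 \cdot 14 = -6 + 392 = 386$)
$s = - \frac{411}{4}$ ($s = - \frac{\left(-5 + 0\right)^{2} + 386}{4} = - \frac{\left(-5\right)^{2} + 386}{4} = - \frac{25 + 386}{4} = \left(- \frac{1}{4}\right) 411 = - \frac{411}{4} \approx -102.75$)
$\left(-673 - \left(\frac{159}{784} - \frac{-241 - -147}{-678}\right)\right) s = \left(-673 - \left(\frac{159}{784} - \frac{-241 - -147}{-678}\right)\right) \left(- \frac{411}{4}\right) = \left(-673 - \left(\frac{159}{784} - \left(-241 + 147\right) \left(- \frac{1}{678}\right)\right)\right) \left(- \frac{411}{4}\right) = \left(-673 - \frac{17053}{265776}\right) \left(- \frac{411}{4}\right) = \left(- \frac{178884301}{265776}\right) \left(- \frac{411}{4}\right) = \frac{24507149237}{354368}$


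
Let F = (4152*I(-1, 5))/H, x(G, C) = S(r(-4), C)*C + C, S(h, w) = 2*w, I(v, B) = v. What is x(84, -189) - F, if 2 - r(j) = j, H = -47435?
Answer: 3379881903/47435 ≈ 71253.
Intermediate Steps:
r(j) = 2 - j
x(G, C) = C + 2*C**2 (x(G, C) = (2*C)*C + C = 2*C**2 + C = C + 2*C**2)
F = 4152/47435 (F = (4152*(-1))/(-47435) = -4152*(-1/47435) = 4152/47435 ≈ 0.087530)
x(84, -189) - F = -189*(1 + 2*(-189)) - 1*4152/47435 = -189*(1 - 378) - 4152/47435 = -189*(-377) - 4152/47435 = 71253 - 4152/47435 = 3379881903/47435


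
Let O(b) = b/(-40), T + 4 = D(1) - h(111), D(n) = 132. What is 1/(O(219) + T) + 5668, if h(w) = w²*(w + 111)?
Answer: 620110821732/109405579 ≈ 5668.0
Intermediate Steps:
h(w) = w²*(111 + w)
T = -2735134 (T = -4 + (132 - 111²*(111 + 111)) = -4 + (132 - 12321*222) = -4 + (132 - 1*2735262) = -4 + (132 - 2735262) = -4 - 2735130 = -2735134)
O(b) = -b/40 (O(b) = b*(-1/40) = -b/40)
1/(O(219) + T) + 5668 = 1/(-1/40*219 - 2735134) + 5668 = 1/(-219/40 - 2735134) + 5668 = 1/(-109405579/40) + 5668 = -40/109405579 + 5668 = 620110821732/109405579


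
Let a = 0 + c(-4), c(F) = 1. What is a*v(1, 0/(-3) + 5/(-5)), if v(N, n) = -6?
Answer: -6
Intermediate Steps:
a = 1 (a = 0 + 1 = 1)
a*v(1, 0/(-3) + 5/(-5)) = 1*(-6) = -6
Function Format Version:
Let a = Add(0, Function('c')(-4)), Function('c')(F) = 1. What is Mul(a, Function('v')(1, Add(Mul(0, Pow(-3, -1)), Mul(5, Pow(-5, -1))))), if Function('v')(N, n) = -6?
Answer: -6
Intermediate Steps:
a = 1 (a = Add(0, 1) = 1)
Mul(a, Function('v')(1, Add(Mul(0, Pow(-3, -1)), Mul(5, Pow(-5, -1))))) = Mul(1, -6) = -6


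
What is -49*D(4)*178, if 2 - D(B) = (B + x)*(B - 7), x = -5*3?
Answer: 270382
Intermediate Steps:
x = -15
D(B) = 2 - (-15 + B)*(-7 + B) (D(B) = 2 - (B - 15)*(B - 7) = 2 - (-15 + B)*(-7 + B))
-49*D(4)*178 = -49*(-103 - 1*4**2 + 22*4)*178 = -49*(-103 - 1*16 + 88)*178 = -49*(-103 - 16 + 88)*178 = -49*(-31)*178 = 1519*178 = 270382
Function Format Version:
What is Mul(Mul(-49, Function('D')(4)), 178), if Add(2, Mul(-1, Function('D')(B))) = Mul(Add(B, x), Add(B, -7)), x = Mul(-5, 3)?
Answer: 270382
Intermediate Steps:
x = -15
Function('D')(B) = Add(2, Mul(-1, Add(-15, B), Add(-7, B))) (Function('D')(B) = Add(2, Mul(-1, Mul(Add(B, -15), Add(B, -7)))) = Add(2, Mul(-1, Mul(Add(-15, B), Add(-7, B)))) = Add(2, Mul(-1, Add(-15, B), Add(-7, B))))
Mul(Mul(-49, Function('D')(4)), 178) = Mul(Mul(-49, Add(-103, Mul(-1, Pow(4, 2)), Mul(22, 4))), 178) = Mul(Mul(-49, Add(-103, Mul(-1, 16), 88)), 178) = Mul(Mul(-49, Add(-103, -16, 88)), 178) = Mul(Mul(-49, -31), 178) = Mul(1519, 178) = 270382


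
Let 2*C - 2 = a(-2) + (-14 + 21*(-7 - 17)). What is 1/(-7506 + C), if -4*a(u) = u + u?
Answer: -2/15527 ≈ -0.00012881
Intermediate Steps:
a(u) = -u/2 (a(u) = -(u + u)/4 = -u/2)
C = -515/2 (C = 1 + (-1/2*(-2) + (-14 + 21*(-7 - 17)))/2 = 1 + (1 + (-14 + 21*(-24)))/2 = 1 + (1 + (-14 - 504))/2 = 1 + (1 - 518)/2 = 1 + (1/2)*(-517) = 1 - 517/2 = -515/2 ≈ -257.50)
1/(-7506 + C) = 1/(-7506 - 515/2) = 1/(-15527/2) = -2/15527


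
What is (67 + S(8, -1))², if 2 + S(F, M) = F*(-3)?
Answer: 1681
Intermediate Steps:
S(F, M) = -2 - 3*F (S(F, M) = -2 + F*(-3) = -2 - 3*F)
(67 + S(8, -1))² = (67 + (-2 - 3*8))² = (67 + (-2 - 24))² = (67 - 26)² = 41² = 1681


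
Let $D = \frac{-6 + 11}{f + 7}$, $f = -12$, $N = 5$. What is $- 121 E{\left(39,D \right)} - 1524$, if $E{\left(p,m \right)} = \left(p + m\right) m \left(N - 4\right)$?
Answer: $3074$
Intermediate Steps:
$D = -1$ ($D = \frac{-6 + 11}{-12 + 7} = \frac{5}{-5} = 5 \left(- \frac{1}{5}\right) = -1$)
$E{\left(p,m \right)} = m \left(m + p\right)$ ($E{\left(p,m \right)} = \left(p + m\right) m \left(5 - 4\right) = \left(m + p\right) m \left(5 - 4\right) = m \left(m + p\right) 1 = m \left(m + p\right)$)
$- 121 E{\left(39,D \right)} - 1524 = - 121 \left(- (-1 + 39)\right) - 1524 = - 121 \left(\left(-1\right) 38\right) - 1524 = \left(-121\right) \left(-38\right) - 1524 = 4598 - 1524 = 3074$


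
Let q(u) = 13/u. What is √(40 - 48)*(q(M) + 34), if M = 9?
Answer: 638*I*√2/9 ≈ 100.25*I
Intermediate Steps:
√(40 - 48)*(q(M) + 34) = √(40 - 48)*(13/9 + 34) = √(-8)*(13*(⅑) + 34) = (2*I*√2)*(13/9 + 34) = (2*I*√2)*(319/9) = 638*I*√2/9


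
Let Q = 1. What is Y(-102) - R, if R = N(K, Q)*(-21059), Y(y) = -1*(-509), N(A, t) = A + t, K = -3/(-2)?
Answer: 106313/2 ≈ 53157.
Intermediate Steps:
K = 3/2 (K = -3*(-½) = 3/2 ≈ 1.5000)
Y(y) = 509
R = -105295/2 (R = (3/2 + 1)*(-21059) = (5/2)*(-21059) = -105295/2 ≈ -52648.)
Y(-102) - R = 509 - 1*(-105295/2) = 509 + 105295/2 = 106313/2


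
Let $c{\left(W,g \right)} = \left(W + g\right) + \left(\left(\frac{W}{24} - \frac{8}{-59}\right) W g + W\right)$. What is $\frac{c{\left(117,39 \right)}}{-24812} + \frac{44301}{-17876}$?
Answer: $- \frac{178508225235}{52337638816} \approx -3.4107$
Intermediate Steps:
$c{\left(W,g \right)} = g + 2 W + W g \left(\frac{8}{59} + \frac{W}{24}\right)$ ($c{\left(W,g \right)} = \left(W + g\right) + \left(\left(W \frac{1}{24} - - \frac{8}{59}\right) W g + W\right) = \left(W + g\right) + \left(\left(\frac{W}{24} + \frac{8}{59}\right) W g + W\right) = \left(W + g\right) + \left(\left(\frac{8}{59} + \frac{W}{24}\right) W g + W\right) = \left(W + g\right) + \left(W \left(\frac{8}{59} + \frac{W}{24}\right) g + W\right) = \left(W + g\right) + \left(W g \left(\frac{8}{59} + \frac{W}{24}\right) + W\right) = \left(W + g\right) + \left(W + W g \left(\frac{8}{59} + \frac{W}{24}\right)\right) = g + 2 W + W g \left(\frac{8}{59} + \frac{W}{24}\right)$)
$\frac{c{\left(117,39 \right)}}{-24812} + \frac{44301}{-17876} = \frac{39 + 2 \cdot 117 + \frac{1}{24} \cdot 39 \cdot 117^{2} + \frac{8}{59} \cdot 117 \cdot 39}{-24812} + \frac{44301}{-17876} = \left(39 + 234 + \frac{1}{24} \cdot 39 \cdot 13689 + \frac{36504}{59}\right) \left(- \frac{1}{24812}\right) + 44301 \left(- \frac{1}{17876}\right) = \left(39 + 234 + \frac{177957}{8} + \frac{36504}{59}\right) \left(- \frac{1}{24812}\right) - \frac{44301}{17876} = \frac{10920351}{472} \left(- \frac{1}{24812}\right) - \frac{44301}{17876} = - \frac{10920351}{11711264} - \frac{44301}{17876} = - \frac{178508225235}{52337638816}$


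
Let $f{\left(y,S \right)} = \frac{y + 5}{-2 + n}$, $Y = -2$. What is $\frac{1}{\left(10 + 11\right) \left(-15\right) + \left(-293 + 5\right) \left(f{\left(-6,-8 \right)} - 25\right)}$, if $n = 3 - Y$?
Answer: $\frac{1}{6981} \approx 0.00014325$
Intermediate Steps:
$n = 5$ ($n = 3 - -2 = 3 + 2 = 5$)
$f{\left(y,S \right)} = \frac{5}{3} + \frac{y}{3}$ ($f{\left(y,S \right)} = \frac{y + 5}{-2 + 5} = \frac{5 + y}{3} = \left(5 + y\right) \frac{1}{3} = \frac{5}{3} + \frac{y}{3}$)
$\frac{1}{\left(10 + 11\right) \left(-15\right) + \left(-293 + 5\right) \left(f{\left(-6,-8 \right)} - 25\right)} = \frac{1}{\left(10 + 11\right) \left(-15\right) + \left(-293 + 5\right) \left(\left(\frac{5}{3} + \frac{1}{3} \left(-6\right)\right) - 25\right)} = \frac{1}{21 \left(-15\right) - 288 \left(\left(\frac{5}{3} - 2\right) - 25\right)} = \frac{1}{-315 - 288 \left(- \frac{1}{3} - 25\right)} = \frac{1}{-315 - -7296} = \frac{1}{-315 + 7296} = \frac{1}{6981}$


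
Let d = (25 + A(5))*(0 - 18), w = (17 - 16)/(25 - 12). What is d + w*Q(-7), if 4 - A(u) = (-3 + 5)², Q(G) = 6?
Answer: -5844/13 ≈ -449.54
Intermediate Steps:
A(u) = 0 (A(u) = 4 - (-3 + 5)² = 4 - 1*2² = 4 - 1*4 = 4 - 4 = 0)
w = 1/13 ≈ 0.076923
d = -450 (d = (25 + 0)*(0 - 18) = 25*(-18) = -450)
d + w*Q(-7) = -450 + (1/13)*6 = -450 + 6/13 = -5844/13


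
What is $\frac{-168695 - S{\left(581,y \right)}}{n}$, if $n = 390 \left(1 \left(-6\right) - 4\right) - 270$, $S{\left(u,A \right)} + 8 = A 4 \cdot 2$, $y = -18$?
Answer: $\frac{56181}{1390} \approx 40.418$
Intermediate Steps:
$S{\left(u,A \right)} = -8 + 8 A$ ($S{\left(u,A \right)} = -8 + A 4 \cdot 2 = -8 + 4 A 2 = -8 + 8 A$)
$n = -4170$ ($n = 390 \left(-6 - 4\right) - 270 = 390 \left(-10\right) - 270 = -3900 - 270 = -4170$)
$\frac{-168695 - S{\left(581,y \right)}}{n} = \frac{-168695 - \left(-8 + 8 \left(-18\right)\right)}{-4170} = \left(-168695 - \left(-8 - 144\right)\right) \left(- \frac{1}{4170}\right) = \left(-168695 - -152\right) \left(- \frac{1}{4170}\right) = \left(-168695 + 152\right) \left(- \frac{1}{4170}\right) = \left(-168543\right) \left(- \frac{1}{4170}\right) = \frac{56181}{1390}$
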